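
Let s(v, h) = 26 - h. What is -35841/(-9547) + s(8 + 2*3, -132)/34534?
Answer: 619620760/164848049 ≈ 3.7587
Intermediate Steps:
-35841/(-9547) + s(8 + 2*3, -132)/34534 = -35841/(-9547) + (26 - 1*(-132))/34534 = -35841*(-1/9547) + (26 + 132)*(1/34534) = 35841/9547 + 158*(1/34534) = 35841/9547 + 79/17267 = 619620760/164848049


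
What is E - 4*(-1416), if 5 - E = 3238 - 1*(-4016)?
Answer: -1585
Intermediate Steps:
E = -7249 (E = 5 - (3238 - 1*(-4016)) = 5 - (3238 + 4016) = 5 - 1*7254 = 5 - 7254 = -7249)
E - 4*(-1416) = -7249 - 4*(-1416) = -7249 - 1*(-5664) = -7249 + 5664 = -1585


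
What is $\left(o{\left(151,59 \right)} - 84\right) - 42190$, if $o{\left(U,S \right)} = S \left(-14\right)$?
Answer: $-43100$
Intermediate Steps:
$o{\left(U,S \right)} = - 14 S$
$\left(o{\left(151,59 \right)} - 84\right) - 42190 = \left(\left(-14\right) 59 - 84\right) - 42190 = \left(-826 - 84\right) - 42190 = -910 - 42190 = -43100$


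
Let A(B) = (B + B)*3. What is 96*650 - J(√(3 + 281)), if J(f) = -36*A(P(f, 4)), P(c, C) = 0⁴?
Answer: 62400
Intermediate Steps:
P(c, C) = 0
A(B) = 6*B (A(B) = (2*B)*3 = 6*B)
J(f) = 0 (J(f) = -216*0 = -36*0 = 0)
96*650 - J(√(3 + 281)) = 96*650 - 1*0 = 62400 + 0 = 62400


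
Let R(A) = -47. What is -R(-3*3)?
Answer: 47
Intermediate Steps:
-R(-3*3) = -1*(-47) = 47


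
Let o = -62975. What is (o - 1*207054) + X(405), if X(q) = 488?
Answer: -269541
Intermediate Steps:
(o - 1*207054) + X(405) = (-62975 - 1*207054) + 488 = (-62975 - 207054) + 488 = -270029 + 488 = -269541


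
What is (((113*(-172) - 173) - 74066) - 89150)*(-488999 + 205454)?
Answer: 51839114625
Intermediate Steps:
(((113*(-172) - 173) - 74066) - 89150)*(-488999 + 205454) = (((-19436 - 173) - 74066) - 89150)*(-283545) = ((-19609 - 74066) - 89150)*(-283545) = (-93675 - 89150)*(-283545) = -182825*(-283545) = 51839114625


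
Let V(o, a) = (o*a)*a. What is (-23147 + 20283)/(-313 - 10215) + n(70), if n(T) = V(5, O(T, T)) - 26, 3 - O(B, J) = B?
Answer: 14751881/658 ≈ 22419.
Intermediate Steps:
O(B, J) = 3 - B
V(o, a) = o*a² (V(o, a) = (a*o)*a = o*a²)
n(T) = -26 + 5*(3 - T)² (n(T) = 5*(3 - T)² - 26 = -26 + 5*(3 - T)²)
(-23147 + 20283)/(-313 - 10215) + n(70) = (-23147 + 20283)/(-313 - 10215) + (-26 + 5*(-3 + 70)²) = -2864/(-10528) + (-26 + 5*67²) = -2864*(-1/10528) + (-26 + 5*4489) = 179/658 + (-26 + 22445) = 179/658 + 22419 = 14751881/658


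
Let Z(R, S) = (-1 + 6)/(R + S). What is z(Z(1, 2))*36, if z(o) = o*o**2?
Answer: 500/3 ≈ 166.67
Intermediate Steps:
Z(R, S) = 5/(R + S)
z(o) = o**3
z(Z(1, 2))*36 = (5/(1 + 2))**3*36 = (5/3)**3*36 = (125/27)*36 = 500/3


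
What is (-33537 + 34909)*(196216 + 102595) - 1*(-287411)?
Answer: 410256103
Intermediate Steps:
(-33537 + 34909)*(196216 + 102595) - 1*(-287411) = 1372*298811 + 287411 = 409968692 + 287411 = 410256103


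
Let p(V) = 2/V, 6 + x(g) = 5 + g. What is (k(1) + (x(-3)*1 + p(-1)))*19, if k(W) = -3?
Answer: -171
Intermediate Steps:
x(g) = -1 + g (x(g) = -6 + (5 + g) = -1 + g)
(k(1) + (x(-3)*1 + p(-1)))*19 = (-3 + ((-1 - 3)*1 + 2/(-1)))*19 = (-3 + (-4*1 + 2*(-1)))*19 = (-3 + (-4 - 2))*19 = (-3 - 6)*19 = -9*19 = -171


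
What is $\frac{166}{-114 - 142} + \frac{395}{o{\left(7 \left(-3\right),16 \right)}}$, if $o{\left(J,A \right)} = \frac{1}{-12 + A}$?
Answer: $\frac{202157}{128} \approx 1579.4$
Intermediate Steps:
$\frac{166}{-114 - 142} + \frac{395}{o{\left(7 \left(-3\right),16 \right)}} = \frac{166}{-114 - 142} + \frac{395}{\frac{1}{-12 + 16}} = \frac{166}{-114 - 142} + \frac{395}{\frac{1}{4}} = \frac{166}{-256} + 395 \frac{1}{\frac{1}{4}} = 166 \left(- \frac{1}{256}\right) + 395 \cdot 4 = - \frac{83}{128} + 1580 = \frac{202157}{128}$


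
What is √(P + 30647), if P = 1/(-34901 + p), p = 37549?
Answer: √53723456134/1324 ≈ 175.06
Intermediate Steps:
P = 1/2648 (P = 1/(-34901 + 37549) = 1/2648 ≈ 0.00037764)
√(P + 30647) = √(1/2648 + 30647) = √(81153257/2648) = √53723456134/1324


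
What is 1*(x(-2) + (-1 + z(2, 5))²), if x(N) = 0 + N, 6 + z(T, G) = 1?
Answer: 34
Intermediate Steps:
z(T, G) = -5 (z(T, G) = -6 + 1 = -5)
x(N) = N
1*(x(-2) + (-1 + z(2, 5))²) = 1*(-2 + (-1 - 5)²) = 1*(-2 + (-6)²) = 1*(-2 + 36) = 1*34 = 34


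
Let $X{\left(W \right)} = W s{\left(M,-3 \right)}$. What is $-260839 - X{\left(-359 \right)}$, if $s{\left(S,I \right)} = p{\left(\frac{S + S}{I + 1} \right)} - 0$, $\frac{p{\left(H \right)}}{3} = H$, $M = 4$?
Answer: $-265147$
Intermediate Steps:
$p{\left(H \right)} = 3 H$
$s{\left(S,I \right)} = \frac{6 S}{1 + I}$ ($s{\left(S,I \right)} = 3 \frac{S + S}{I + 1} - 0 = 3 \frac{2 S}{1 + I} + 0 = \frac{6 S}{1 + I} + 0 = \frac{6 S}{1 + I}$)
$X{\left(W \right)} = - 12 W$ ($X{\left(W \right)} = W 6 \cdot 4 \frac{1}{1 - 3} = W 6 \cdot 4 \frac{1}{-2} = W 6 \cdot 4 \left(- \frac{1}{2}\right) = W \left(-12\right) = - 12 W$)
$-260839 - X{\left(-359 \right)} = -260839 - \left(-12\right) \left(-359\right) = -260839 - 4308 = -265147$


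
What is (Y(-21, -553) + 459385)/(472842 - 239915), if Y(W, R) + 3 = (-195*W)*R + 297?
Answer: -1804856/232927 ≈ -7.7486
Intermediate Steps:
Y(W, R) = 294 - 195*R*W (Y(W, R) = -3 + ((-195*W)*R + 297) = -3 + (-195*R*W + 297) = -3 + (297 - 195*R*W) = 294 - 195*R*W)
(Y(-21, -553) + 459385)/(472842 - 239915) = ((294 - 195*(-553)*(-21)) + 459385)/(472842 - 239915) = ((294 - 2264535) + 459385)/232927 = (-2264241 + 459385)*(1/232927) = -1804856*1/232927 = -1804856/232927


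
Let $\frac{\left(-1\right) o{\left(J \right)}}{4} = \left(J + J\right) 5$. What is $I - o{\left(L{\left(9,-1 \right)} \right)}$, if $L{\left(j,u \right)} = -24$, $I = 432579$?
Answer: $431619$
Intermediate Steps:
$o{\left(J \right)} = - 40 J$ ($o{\left(J \right)} = - 4 \left(J + J\right) 5 = - 4 \cdot 2 J 5 = - 4 \cdot 10 J = - 40 J$)
$I - o{\left(L{\left(9,-1 \right)} \right)} = 432579 - \left(-40\right) \left(-24\right) = 432579 - 960 = 431619$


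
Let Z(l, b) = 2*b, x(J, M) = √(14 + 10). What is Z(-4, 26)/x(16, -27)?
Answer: 13*√6/3 ≈ 10.614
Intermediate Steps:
x(J, M) = 2*√6 (x(J, M) = √24 = 2*√6)
Z(-4, 26)/x(16, -27) = (2*26)/((2*√6)) = 52*(√6/12) = 13*√6/3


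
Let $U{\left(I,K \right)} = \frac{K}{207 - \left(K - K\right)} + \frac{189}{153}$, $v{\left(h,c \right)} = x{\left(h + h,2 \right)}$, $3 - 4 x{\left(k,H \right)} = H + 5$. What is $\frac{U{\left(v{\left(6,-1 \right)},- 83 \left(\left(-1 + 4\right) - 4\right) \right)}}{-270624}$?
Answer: $- \frac{2879}{476162928} \approx -6.0462 \cdot 10^{-6}$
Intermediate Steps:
$x{\left(k,H \right)} = - \frac{1}{2} - \frac{H}{4}$ ($x{\left(k,H \right)} = \frac{3}{4} - \frac{H + 5}{4} = \frac{3}{4} - \frac{5 + H}{4} = \frac{3}{4} - \left(\frac{5}{4} + \frac{H}{4}\right) = - \frac{1}{2} - \frac{H}{4}$)
$v{\left(h,c \right)} = -1$ ($v{\left(h,c \right)} = - \frac{1}{2} - \frac{1}{2} = -1$)
$U{\left(I,K \right)} = \frac{21}{17} + \frac{K}{207}$ ($U{\left(I,K \right)} = \frac{K}{207 - 0} + 189 \cdot \frac{1}{153} = \frac{K}{207 + 0} + \frac{21}{17} = \frac{K}{207} + \frac{21}{17} = \frac{21}{17} + \frac{K}{207}$)
$\frac{U{\left(v{\left(6,-1 \right)},- 83 \left(\left(-1 + 4\right) - 4\right) \right)}}{-270624} = \frac{\frac{21}{17} + \frac{\left(-83\right) \left(\left(-1 + 4\right) - 4\right)}{207}}{-270624} = \left(\frac{21}{17} + \frac{\left(-83\right) \left(3 - 4\right)}{207}\right) \left(- \frac{1}{270624}\right) = \left(\frac{21}{17} + \frac{\left(-83\right) \left(-1\right)}{207}\right) \left(- \frac{1}{270624}\right) = \left(\frac{21}{17} + \frac{1}{207} \cdot 83\right) \left(- \frac{1}{270624}\right) = \left(\frac{21}{17} + \frac{83}{207}\right) \left(- \frac{1}{270624}\right) = \frac{5758}{3519} \left(- \frac{1}{270624}\right) = - \frac{2879}{476162928}$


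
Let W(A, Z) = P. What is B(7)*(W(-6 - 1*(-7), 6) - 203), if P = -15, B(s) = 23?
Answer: -5014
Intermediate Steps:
W(A, Z) = -15
B(7)*(W(-6 - 1*(-7), 6) - 203) = 23*(-15 - 203) = 23*(-218) = -5014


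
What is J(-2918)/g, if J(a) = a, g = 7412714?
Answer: -1459/3706357 ≈ -0.00039365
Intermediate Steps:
J(-2918)/g = -2918/7412714 = -2918*1/7412714 = -1459/3706357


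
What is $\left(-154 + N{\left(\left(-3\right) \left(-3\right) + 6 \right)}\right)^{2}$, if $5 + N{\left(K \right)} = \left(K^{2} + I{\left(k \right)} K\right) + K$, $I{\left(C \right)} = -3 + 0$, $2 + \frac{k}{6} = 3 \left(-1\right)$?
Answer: $1296$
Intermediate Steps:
$k = -30$ ($k = -12 + 6 \cdot 3 \left(-1\right) = -12 + 6 \left(-3\right) = -12 - 18 = -30$)
$I{\left(C \right)} = -3$
$N{\left(K \right)} = -5 + K^{2} - 2 K$ ($N{\left(K \right)} = -5 + \left(\left(K^{2} - 3 K\right) + K\right) = -5 + \left(K^{2} - 2 K\right) = -5 + K^{2} - 2 K$)
$\left(-154 + N{\left(\left(-3\right) \left(-3\right) + 6 \right)}\right)^{2} = \left(-154 - \left(5 - \left(\left(-3\right) \left(-3\right) + 6\right)^{2} + 2 \left(\left(-3\right) \left(-3\right) + 6\right)\right)\right)^{2} = \left(-154 - \left(5 - \left(9 + 6\right)^{2} + 2 \left(9 + 6\right)\right)\right)^{2} = \left(-154 - \left(35 - 225\right)\right)^{2} = \left(-154 - -190\right)^{2} = \left(-154 + 190\right)^{2} = 36^{2} = 1296$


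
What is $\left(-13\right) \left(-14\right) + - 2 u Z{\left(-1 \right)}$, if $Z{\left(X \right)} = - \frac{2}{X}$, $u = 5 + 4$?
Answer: $146$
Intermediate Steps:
$u = 9$
$\left(-13\right) \left(-14\right) + - 2 u Z{\left(-1 \right)} = \left(-13\right) \left(-14\right) + \left(-2\right) 9 \left(- \frac{2}{-1}\right) = 182 - 18 \left(\left(-2\right) \left(-1\right)\right) = 182 - 36 = 146$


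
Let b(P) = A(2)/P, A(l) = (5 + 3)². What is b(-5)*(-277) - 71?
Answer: 17373/5 ≈ 3474.6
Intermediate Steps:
A(l) = 64 (A(l) = 8² = 64)
b(P) = 64/P
b(-5)*(-277) - 71 = (64/(-5))*(-277) - 71 = (64*(-⅕))*(-277) - 71 = -64/5*(-277) - 71 = 17728/5 - 71 = 17373/5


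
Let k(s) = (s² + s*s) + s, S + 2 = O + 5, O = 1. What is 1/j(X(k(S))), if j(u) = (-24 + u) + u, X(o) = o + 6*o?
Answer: 1/480 ≈ 0.0020833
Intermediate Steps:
S = 4 (S = -2 + (1 + 5) = -2 + 6 = 4)
k(s) = s + 2*s² (k(s) = (s² + s²) + s = 2*s² + s = s + 2*s²)
X(o) = 7*o
j(u) = -24 + 2*u
1/j(X(k(S))) = 1/(-24 + 2*(7*(4*(1 + 2*4)))) = 1/(-24 + 2*(7*(4*(1 + 8)))) = 1/(-24 + 2*(7*(4*9))) = 1/(-24 + 2*(7*36)) = 1/(-24 + 2*252) = 1/(-24 + 504) = 1/480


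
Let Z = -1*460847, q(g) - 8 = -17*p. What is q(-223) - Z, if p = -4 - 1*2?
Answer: 460957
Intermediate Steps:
p = -6 (p = -4 - 2 = -6)
q(g) = 110 (q(g) = 8 - 17*(-6) = 8 + 102 = 110)
Z = -460847
q(-223) - Z = 110 - 1*(-460847) = 110 + 460847 = 460957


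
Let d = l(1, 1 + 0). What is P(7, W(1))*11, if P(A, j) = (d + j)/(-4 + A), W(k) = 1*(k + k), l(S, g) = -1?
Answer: 11/3 ≈ 3.6667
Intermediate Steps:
d = -1
W(k) = 2*k (W(k) = 1*(2*k) = 2*k)
P(A, j) = (-1 + j)/(-4 + A)
P(7, W(1))*11 = ((-1 + 2*1)/(-4 + 7))*11 = ((-1 + 2)/3)*11 = ((1/3)*1)*11 = (1/3)*11 = 11/3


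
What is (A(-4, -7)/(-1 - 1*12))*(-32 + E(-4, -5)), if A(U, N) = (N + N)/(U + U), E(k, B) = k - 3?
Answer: 21/4 ≈ 5.2500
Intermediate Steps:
E(k, B) = -3 + k
A(U, N) = N/U (A(U, N) = (2*N)/((2*U)) = (2*N)*(1/(2*U)) = N/U)
(A(-4, -7)/(-1 - 1*12))*(-32 + E(-4, -5)) = ((-7/(-4))/(-1 - 1*12))*(-32 + (-3 - 4)) = ((-7*(-1/4))/(-1 - 12))*(-32 - 7) = ((7/4)/(-13))*(-39) = ((7/4)*(-1/13))*(-39) = -7/52*(-39) = 21/4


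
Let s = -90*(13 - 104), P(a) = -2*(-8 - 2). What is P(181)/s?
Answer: 2/819 ≈ 0.0024420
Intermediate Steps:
P(a) = 20 (P(a) = -2*(-10) = 20)
s = 8190 (s = -90*(-91) = 8190)
P(181)/s = 20/8190 = 20*(1/8190) = 2/819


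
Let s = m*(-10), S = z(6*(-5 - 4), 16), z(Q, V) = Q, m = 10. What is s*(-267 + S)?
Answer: 32100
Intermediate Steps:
S = -54 (S = 6*(-5 - 4) = 6*(-9) = -54)
s = -100 (s = 10*(-10) = -100)
s*(-267 + S) = -100*(-267 - 54) = -100*(-321) = 32100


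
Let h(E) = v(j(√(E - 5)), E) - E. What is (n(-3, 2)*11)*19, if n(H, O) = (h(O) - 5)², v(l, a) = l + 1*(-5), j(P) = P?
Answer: 29469 - 5016*I*√3 ≈ 29469.0 - 8688.0*I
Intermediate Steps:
v(l, a) = -5 + l (v(l, a) = l - 5 = -5 + l)
h(E) = -5 + √(-5 + E) - E (h(E) = (-5 + √(E - 5)) - E = (-5 + √(-5 + E)) - E = -5 + √(-5 + E) - E)
n(H, O) = (-10 + √(-5 + O) - O)² (n(H, O) = ((-5 + √(-5 + O) - O) - 5)² = (-10 + √(-5 + O) - O)²)
(n(-3, 2)*11)*19 = ((10 + 2 - √(-5 + 2))²*11)*19 = ((10 + 2 - √(-3))²*11)*19 = ((10 + 2 - I*√3)²*11)*19 = ((12 - I*√3)²*11)*19 = (11*(12 - I*√3)²)*19 = 209*(12 - I*√3)²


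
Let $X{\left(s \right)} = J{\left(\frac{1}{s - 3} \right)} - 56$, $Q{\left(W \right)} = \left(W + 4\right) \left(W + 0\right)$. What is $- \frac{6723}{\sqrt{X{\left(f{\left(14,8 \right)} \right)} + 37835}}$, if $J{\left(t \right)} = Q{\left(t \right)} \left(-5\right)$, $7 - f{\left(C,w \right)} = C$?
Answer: $- \frac{4482 \sqrt{3778095}}{251873} \approx -34.588$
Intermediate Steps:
$f{\left(C,w \right)} = 7 - C$
$Q{\left(W \right)} = W \left(4 + W\right)$ ($Q{\left(W \right)} = \left(4 + W\right) W = W \left(4 + W\right)$)
$J{\left(t \right)} = - 5 t \left(4 + t\right)$ ($J{\left(t \right)} = t \left(4 + t\right) \left(-5\right) = - 5 t \left(4 + t\right)$)
$X{\left(s \right)} = -56 - \frac{5 \left(4 + \frac{1}{-3 + s}\right)}{-3 + s}$ ($X{\left(s \right)} = - \frac{5 \left(4 + \frac{1}{s - 3}\right)}{s - 3} - 56 = - \frac{5 \left(4 + \frac{1}{-3 + s}\right)}{-3 + s} - 56 = -56 - \frac{5 \left(4 + \frac{1}{-3 + s}\right)}{-3 + s}$)
$- \frac{6723}{\sqrt{X{\left(f{\left(14,8 \right)} \right)} + 37835}} = - \frac{6723}{\sqrt{\frac{55 - 56 \left(-3 + \left(7 - 14\right)\right)^{2} - 20 \left(7 - 14\right)}{\left(-3 + \left(7 - 14\right)\right)^{2}} + 37835}} = - \frac{6723}{\sqrt{\frac{55 - 56 \left(-3 - 7\right)^{2} - -140}{\left(-3 - 7\right)^{2}} + 37835}} = - \frac{6723}{\sqrt{\frac{55 - 56 \left(-10\right)^{2} + 140}{100} + 37835}} = - \frac{6723}{\sqrt{\frac{55 - 5600 + 140}{100} + 37835}} = - \frac{6723}{\sqrt{\frac{1}{100} \left(-5405\right) + 37835}} = - \frac{6723}{\sqrt{- \frac{1081}{20} + 37835}} = - \frac{6723}{\sqrt{\frac{755619}{20}}} = - \frac{6723}{\frac{1}{10} \sqrt{3778095}} = - 6723 \frac{2 \sqrt{3778095}}{755619} = - \frac{4482 \sqrt{3778095}}{251873}$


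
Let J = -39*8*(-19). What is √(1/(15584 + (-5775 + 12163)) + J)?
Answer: √715463343381/10986 ≈ 76.994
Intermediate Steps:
J = 5928 (J = -312*(-19) = 5928)
√(1/(15584 + (-5775 + 12163)) + J) = √(1/(15584 + (-5775 + 12163)) + 5928) = √(1/(15584 + 6388) + 5928) = √(1/21972 + 5928) = √(130250017/21972) = √715463343381/10986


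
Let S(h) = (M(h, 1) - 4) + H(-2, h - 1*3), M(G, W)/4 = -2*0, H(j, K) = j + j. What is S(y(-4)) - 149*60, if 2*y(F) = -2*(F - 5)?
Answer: -8948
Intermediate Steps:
H(j, K) = 2*j
y(F) = 5 - F (y(F) = (-2*(F - 5))/2 = (-2*(-5 + F))/2 = (10 - 2*F)/2 = 5 - F)
M(G, W) = 0 (M(G, W) = 4*(-2*0) = 4*0 = 0)
S(h) = -8 (S(h) = (0 - 4) + 2*(-2) = -4 - 4 = -8)
S(y(-4)) - 149*60 = -8 - 149*60 = -8 - 8940 = -8948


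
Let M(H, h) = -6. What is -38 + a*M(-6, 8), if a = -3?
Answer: -20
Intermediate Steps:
-38 + a*M(-6, 8) = -38 - 3*(-6) = -38 + 18 = -20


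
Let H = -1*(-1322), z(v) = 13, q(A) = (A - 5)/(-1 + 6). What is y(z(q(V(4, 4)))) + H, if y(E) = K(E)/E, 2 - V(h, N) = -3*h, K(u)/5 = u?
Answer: 1327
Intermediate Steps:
K(u) = 5*u
V(h, N) = 2 + 3*h (V(h, N) = 2 - (-3)*h = 2 + 3*h)
q(A) = -1 + A/5 (q(A) = (-5 + A)/5 = (-5 + A)*(⅕) = -1 + A/5)
y(E) = 5 (y(E) = (5*E)/E = 5)
H = 1322
y(z(q(V(4, 4)))) + H = 5 + 1322 = 1327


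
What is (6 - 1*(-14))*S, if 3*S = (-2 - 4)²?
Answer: 240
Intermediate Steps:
S = 12 (S = (-2 - 4)²/3 = (⅓)*(-6)² = (⅓)*36 = 12)
(6 - 1*(-14))*S = (6 - 1*(-14))*12 = (6 + 14)*12 = 20*12 = 240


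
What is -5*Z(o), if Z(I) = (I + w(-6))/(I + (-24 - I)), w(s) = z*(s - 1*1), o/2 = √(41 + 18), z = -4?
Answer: 35/6 + 5*√59/12 ≈ 9.0338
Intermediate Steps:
o = 2*√59 (o = 2*√(41 + 18) = 2*√59 ≈ 15.362)
w(s) = 4 - 4*s (w(s) = -4*(s - 1*1) = -4*(s - 1) = -4*(-1 + s) = 4 - 4*s)
Z(I) = -7/6 - I/24 (Z(I) = (I + (4 - 4*(-6)))/(I + (-24 - I)) = (I + (4 + 24))/(-24) = (I + 28)*(-1/24) = (28 + I)*(-1/24) = -7/6 - I/24)
-5*Z(o) = -5*(-7/6 - √59/12) = 35/6 + 5*√59/12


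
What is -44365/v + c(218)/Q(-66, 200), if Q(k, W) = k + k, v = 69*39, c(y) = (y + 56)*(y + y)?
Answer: -27277817/29601 ≈ -921.52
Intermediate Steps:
c(y) = 2*y*(56 + y) (c(y) = (56 + y)*(2*y) = 2*y*(56 + y))
v = 2691
Q(k, W) = 2*k
-44365/v + c(218)/Q(-66, 200) = -44365/2691 + (2*218*(56 + 218))/((2*(-66))) = -44365*1/2691 + (2*218*274)/(-132) = -44365/2691 + 119464*(-1/132) = -44365/2691 - 29866/33 = -27277817/29601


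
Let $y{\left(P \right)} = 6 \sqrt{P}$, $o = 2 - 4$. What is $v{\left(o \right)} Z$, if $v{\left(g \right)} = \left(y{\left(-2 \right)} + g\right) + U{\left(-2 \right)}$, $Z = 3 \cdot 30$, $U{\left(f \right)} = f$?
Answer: $-360 + 540 i \sqrt{2} \approx -360.0 + 763.68 i$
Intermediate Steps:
$Z = 90$
$o = -2$ ($o = 2 - 4 = -2$)
$v{\left(g \right)} = -2 + g + 6 i \sqrt{2}$ ($v{\left(g \right)} = \left(6 \sqrt{-2} + g\right) - 2 = \left(6 i \sqrt{2} + g\right) - 2 = \left(g + 6 i \sqrt{2}\right) - 2 = -2 + g + 6 i \sqrt{2}$)
$v{\left(o \right)} Z = \left(-2 - 2 + 6 i \sqrt{2}\right) 90 = \left(-4 + 6 i \sqrt{2}\right) 90 = -360 + 540 i \sqrt{2}$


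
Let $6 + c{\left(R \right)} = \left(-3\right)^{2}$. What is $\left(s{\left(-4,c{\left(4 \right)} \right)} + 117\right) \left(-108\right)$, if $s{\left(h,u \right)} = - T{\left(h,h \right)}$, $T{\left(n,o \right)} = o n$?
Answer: $-10908$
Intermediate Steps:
$T{\left(n,o \right)} = n o$
$c{\left(R \right)} = 3$ ($c{\left(R \right)} = -6 + \left(-3\right)^{2} = -6 + 9 = 3$)
$s{\left(h,u \right)} = - h^{2}$ ($s{\left(h,u \right)} = - h h = - h^{2}$)
$\left(s{\left(-4,c{\left(4 \right)} \right)} + 117\right) \left(-108\right) = \left(- \left(-4\right)^{2} + 117\right) \left(-108\right) = \left(\left(-1\right) 16 + 117\right) \left(-108\right) = \left(-16 + 117\right) \left(-108\right) = 101 \left(-108\right) = -10908$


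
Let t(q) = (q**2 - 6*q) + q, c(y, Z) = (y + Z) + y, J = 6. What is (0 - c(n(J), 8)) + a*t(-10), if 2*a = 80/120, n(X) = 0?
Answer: 42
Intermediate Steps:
c(y, Z) = Z + 2*y (c(y, Z) = (Z + y) + y = Z + 2*y)
a = 1/3 (a = (80/120)/2 = (80*(1/120))/2 = (1/2)*(2/3) = 1/3 ≈ 0.33333)
t(q) = q**2 - 5*q
(0 - c(n(J), 8)) + a*t(-10) = (0 - (8 + 2*0)) + (-10*(-5 - 10))/3 = (0 - (8 + 0)) + (-10*(-15))/3 = (0 - 1*8) + (1/3)*150 = (0 - 8) + 50 = -8 + 50 = 42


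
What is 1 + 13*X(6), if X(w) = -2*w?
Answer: -155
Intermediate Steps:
1 + 13*X(6) = 1 + 13*(-2*6) = 1 + 13*(-12) = 1 - 156 = -155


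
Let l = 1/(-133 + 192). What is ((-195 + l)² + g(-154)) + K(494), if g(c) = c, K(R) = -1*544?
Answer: 129912278/3481 ≈ 37320.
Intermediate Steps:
K(R) = -544
l = 1/59 ≈ 0.016949
((-195 + l)² + g(-154)) + K(494) = ((-195 + 1/59)² - 154) - 544 = ((-11504/59)² - 154) - 544 = (132342016/3481 - 154) - 544 = 131805942/3481 - 544 = 129912278/3481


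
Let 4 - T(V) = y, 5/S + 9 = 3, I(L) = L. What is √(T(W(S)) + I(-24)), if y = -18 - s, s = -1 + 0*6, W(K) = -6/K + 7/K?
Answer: I*√3 ≈ 1.732*I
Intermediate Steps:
S = -⅚ (S = 5/(-9 + 3) = 5/(-6) = 5*(-⅙) = -⅚ ≈ -0.83333)
W(K) = 1/K
s = -1 (s = -1 + 0 = -1)
y = -17 (y = -18 - 1*(-1) = -18 + 1 = -17)
T(V) = 21 (T(V) = 4 - 1*(-17) = 4 + 17 = 21)
√(T(W(S)) + I(-24)) = √(21 - 24) = √(-3) = I*√3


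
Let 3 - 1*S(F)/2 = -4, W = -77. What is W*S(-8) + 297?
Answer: -781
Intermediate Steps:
S(F) = 14 (S(F) = 6 - 2*(-4) = 6 + 8 = 14)
W*S(-8) + 297 = -77*14 + 297 = -1078 + 297 = -781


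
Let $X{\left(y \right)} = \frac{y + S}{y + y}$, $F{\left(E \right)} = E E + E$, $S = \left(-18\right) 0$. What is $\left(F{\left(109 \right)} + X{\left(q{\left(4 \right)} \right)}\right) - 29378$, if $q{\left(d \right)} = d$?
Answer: $- \frac{34775}{2} \approx -17388.0$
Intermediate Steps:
$S = 0$
$F{\left(E \right)} = E + E^{2}$ ($F{\left(E \right)} = E^{2} + E = E + E^{2}$)
$X{\left(y \right)} = \frac{1}{2}$ ($X{\left(y \right)} = \frac{y + 0}{y + y} = \frac{y}{2 y} = y \frac{1}{2 y} = \frac{1}{2}$)
$\left(F{\left(109 \right)} + X{\left(q{\left(4 \right)} \right)}\right) - 29378 = \left(109 \left(1 + 109\right) + \frac{1}{2}\right) - 29378 = \left(109 \cdot 110 + \frac{1}{2}\right) - 29378 = \left(11990 + \frac{1}{2}\right) - 29378 = \frac{23981}{2} - 29378 = - \frac{34775}{2}$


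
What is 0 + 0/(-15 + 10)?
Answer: 0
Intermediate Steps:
0 + 0/(-15 + 10) = 0 + 0/(-5) = 0 + 0*(-⅕) = 0 + 0 = 0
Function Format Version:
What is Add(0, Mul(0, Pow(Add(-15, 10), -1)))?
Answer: 0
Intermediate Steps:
Add(0, Mul(0, Pow(Add(-15, 10), -1))) = Add(0, Mul(0, Pow(-5, -1))) = Add(0, Mul(0, Rational(-1, 5))) = Add(0, 0) = 0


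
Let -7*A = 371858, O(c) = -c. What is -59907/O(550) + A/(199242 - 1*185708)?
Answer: 2735473733/26052950 ≈ 105.00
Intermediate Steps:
A = -371858/7 (A = -1/7*371858 = -371858/7 ≈ -53123.)
-59907/O(550) + A/(199242 - 1*185708) = -59907/((-1*550)) - 371858/(7*(199242 - 1*185708)) = -59907/(-550) - 371858/(7*(199242 - 185708)) = -59907*(-1/550) - 371858/7/13534 = 59907/550 - 371858/7*1/13534 = 59907/550 - 185929/47369 = 2735473733/26052950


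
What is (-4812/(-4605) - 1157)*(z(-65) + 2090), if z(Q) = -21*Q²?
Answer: 30744872857/307 ≈ 1.0015e+8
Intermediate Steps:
(-4812/(-4605) - 1157)*(z(-65) + 2090) = (-4812/(-4605) - 1157)*(-21*(-65)² + 2090) = (-4812*(-1/4605) - 1157)*(-21*4225 + 2090) = (1604/1535 - 1157)*(-88725 + 2090) = -1774391/1535*(-86635) = 30744872857/307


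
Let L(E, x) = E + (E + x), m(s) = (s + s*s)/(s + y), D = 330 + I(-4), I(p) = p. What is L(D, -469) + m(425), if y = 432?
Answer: 337881/857 ≈ 394.26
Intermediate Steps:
D = 326 (D = 330 - 4 = 326)
m(s) = (s + s**2)/(432 + s) (m(s) = (s + s*s)/(s + 432) = (s + s**2)/(432 + s))
L(E, x) = x + 2*E
L(D, -469) + m(425) = (-469 + 2*326) + 425*(1 + 425)/(432 + 425) = (-469 + 652) + 425*426/857 = 183 + 425*(1/857)*426 = 183 + 181050/857 = 337881/857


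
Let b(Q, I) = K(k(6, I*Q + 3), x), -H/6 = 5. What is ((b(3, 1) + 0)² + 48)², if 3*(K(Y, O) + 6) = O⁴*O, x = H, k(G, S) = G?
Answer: 4304684854604470336329607056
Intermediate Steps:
H = -30 (H = -6*5 = -30)
x = -30
K(Y, O) = -6 + O⁵/3 (K(Y, O) = -6 + (O⁴*O)/3 = -6 + O⁵/3)
b(Q, I) = -8100006 (b(Q, I) = -6 + (⅓)*(-30)⁵ = -6 + (⅓)*(-24300000) = -6 - 8100000 = -8100006)
((b(3, 1) + 0)² + 48)² = ((-8100006 + 0)² + 48)² = ((-8100006)² + 48)² = (65610097200036 + 48)² = 65610097200084² = 4304684854604470336329607056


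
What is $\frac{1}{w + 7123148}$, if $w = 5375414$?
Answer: $\frac{1}{12498562} \approx 8.0009 \cdot 10^{-8}$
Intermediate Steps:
$\frac{1}{w + 7123148} = \frac{1}{5375414 + 7123148} = \frac{1}{12498562}$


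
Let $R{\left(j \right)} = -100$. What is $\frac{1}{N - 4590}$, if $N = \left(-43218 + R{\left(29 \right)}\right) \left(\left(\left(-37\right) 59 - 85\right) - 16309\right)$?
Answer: $\frac{1}{804713896} \approx 1.2427 \cdot 10^{-9}$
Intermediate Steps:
$N = 804718486$ ($N = \left(-43218 - 100\right) \left(\left(\left(-37\right) 59 - 85\right) - 16309\right) = - 43318 \left(\left(-2183 - 85\right) - 16309\right) = - 43318 \left(-2268 - 16309\right) = \left(-43318\right) \left(-18577\right) = 804718486$)
$\frac{1}{N - 4590} = \frac{1}{804718486 - 4590} = \frac{1}{804713896}$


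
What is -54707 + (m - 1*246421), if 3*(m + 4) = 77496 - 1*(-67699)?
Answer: -758201/3 ≈ -2.5273e+5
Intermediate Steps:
m = 145183/3 (m = -4 + (77496 - 1*(-67699))/3 = -4 + (77496 + 67699)/3 = -4 + (⅓)*145195 = -4 + 145195/3 = 145183/3 ≈ 48394.)
-54707 + (m - 1*246421) = -54707 + (145183/3 - 1*246421) = -54707 + (145183/3 - 246421) = -54707 - 594080/3 = -758201/3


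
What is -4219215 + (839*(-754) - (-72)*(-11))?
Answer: -4852613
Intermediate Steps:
-4219215 + (839*(-754) - (-72)*(-11)) = -4219215 + (-632606 - 18*44) = -4219215 + (-632606 - 792) = -4219215 - 633398 = -4852613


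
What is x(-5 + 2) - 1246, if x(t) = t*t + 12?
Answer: -1225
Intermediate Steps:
x(t) = 12 + t**2 (x(t) = t**2 + 12 = 12 + t**2)
x(-5 + 2) - 1246 = (12 + (-5 + 2)**2) - 1246 = (12 + (-3)**2) - 1246 = (12 + 9) - 1246 = 21 - 1246 = -1225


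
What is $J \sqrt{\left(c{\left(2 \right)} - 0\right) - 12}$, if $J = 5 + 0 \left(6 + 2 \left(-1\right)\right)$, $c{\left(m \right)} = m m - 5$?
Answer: $5 i \sqrt{13} \approx 18.028 i$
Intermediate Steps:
$c{\left(m \right)} = -5 + m^{2}$ ($c{\left(m \right)} = m^{2} - 5 = -5 + m^{2}$)
$J = 5$ ($J = 5 + 0 \left(6 - 2\right) = 5 + 0 \cdot 4 = 5 + 0 = 5$)
$J \sqrt{\left(c{\left(2 \right)} - 0\right) - 12} = 5 \sqrt{\left(\left(-5 + 2^{2}\right) - 0\right) - 12} = 5 \sqrt{\left(\left(-5 + 4\right) + 0\right) - 12} = 5 \sqrt{\left(-1 + 0\right) - 12} = 5 \sqrt{-1 - 12} = 5 \sqrt{-13} = 5 i \sqrt{13}$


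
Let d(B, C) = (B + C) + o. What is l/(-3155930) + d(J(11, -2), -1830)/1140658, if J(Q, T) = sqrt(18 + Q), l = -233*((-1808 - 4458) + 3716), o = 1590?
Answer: -33923968695/179991840097 + sqrt(29)/1140658 ≈ -0.18847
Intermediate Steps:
l = 594150 (l = -233*(-6266 + 3716) = -233*(-2550) = 594150)
d(B, C) = 1590 + B + C (d(B, C) = (B + C) + 1590 = 1590 + B + C)
l/(-3155930) + d(J(11, -2), -1830)/1140658 = 594150/(-3155930) + (1590 + sqrt(18 + 11) - 1830)/1140658 = 594150*(-1/3155930) + (1590 + sqrt(29) - 1830)*(1/1140658) = -59415/315593 + (-240 + sqrt(29))*(1/1140658) = -59415/315593 + (-120/570329 + sqrt(29)/1140658) = -33923968695/179991840097 + sqrt(29)/1140658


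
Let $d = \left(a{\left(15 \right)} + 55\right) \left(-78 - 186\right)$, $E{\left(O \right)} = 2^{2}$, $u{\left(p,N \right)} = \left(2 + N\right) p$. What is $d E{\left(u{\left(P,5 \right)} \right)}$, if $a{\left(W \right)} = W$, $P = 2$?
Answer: $-73920$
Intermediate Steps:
$u{\left(p,N \right)} = p \left(2 + N\right)$
$E{\left(O \right)} = 4$
$d = -18480$ ($d = \left(15 + 55\right) \left(-78 - 186\right) = 70 \left(-78 - 186\right) = 70 \left(-264\right) = -18480$)
$d E{\left(u{\left(P,5 \right)} \right)} = \left(-18480\right) 4 = -73920$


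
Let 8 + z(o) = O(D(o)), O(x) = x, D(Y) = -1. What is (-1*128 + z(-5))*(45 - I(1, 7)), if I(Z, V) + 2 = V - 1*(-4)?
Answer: -4932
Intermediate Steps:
I(Z, V) = 2 + V (I(Z, V) = -2 + (V - 1*(-4)) = -2 + (V + 4) = -2 + (4 + V) = 2 + V)
z(o) = -9 (z(o) = -8 - 1 = -9)
(-1*128 + z(-5))*(45 - I(1, 7)) = (-1*128 - 9)*(45 - (2 + 7)) = (-128 - 9)*(45 - 1*9) = -137*(45 - 9) = -137*36 = -4932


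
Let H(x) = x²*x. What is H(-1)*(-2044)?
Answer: 2044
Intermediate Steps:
H(x) = x³
H(-1)*(-2044) = (-1)³*(-2044) = -1*(-2044) = 2044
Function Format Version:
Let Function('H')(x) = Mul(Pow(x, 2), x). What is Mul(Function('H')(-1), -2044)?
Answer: 2044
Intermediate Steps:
Function('H')(x) = Pow(x, 3)
Mul(Function('H')(-1), -2044) = Mul(Pow(-1, 3), -2044) = Mul(-1, -2044) = 2044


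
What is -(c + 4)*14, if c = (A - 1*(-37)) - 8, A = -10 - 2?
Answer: -294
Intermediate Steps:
A = -12
c = 17 (c = (-12 - 1*(-37)) - 8 = (-12 + 37) - 8 = 25 - 8 = 17)
-(c + 4)*14 = -(17 + 4)*14 = -21*14 = -1*294 = -294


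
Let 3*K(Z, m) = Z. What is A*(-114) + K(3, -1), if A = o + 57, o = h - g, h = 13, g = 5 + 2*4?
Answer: -6497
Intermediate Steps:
g = 13 (g = 5 + 8 = 13)
K(Z, m) = Z/3
o = 0 (o = 13 - 1*13 = 13 - 13 = 0)
A = 57 (A = 0 + 57 = 57)
A*(-114) + K(3, -1) = 57*(-114) + (⅓)*3 = -6498 + 1 = -6497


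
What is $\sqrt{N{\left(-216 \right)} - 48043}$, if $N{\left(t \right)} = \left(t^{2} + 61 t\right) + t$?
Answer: $i \sqrt{14779} \approx 121.57 i$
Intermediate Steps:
$N{\left(t \right)} = t^{2} + 62 t$
$\sqrt{N{\left(-216 \right)} - 48043} = \sqrt{- 216 \left(62 - 216\right) - 48043} = \sqrt{\left(-216\right) \left(-154\right) - 48043} = \sqrt{33264 - 48043} = \sqrt{-14779} = i \sqrt{14779}$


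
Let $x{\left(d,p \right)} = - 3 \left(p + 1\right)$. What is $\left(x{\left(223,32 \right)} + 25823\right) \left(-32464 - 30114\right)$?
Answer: $-1609756472$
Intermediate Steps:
$x{\left(d,p \right)} = -3 - 3 p$ ($x{\left(d,p \right)} = - 3 \left(1 + p\right) = -3 - 3 p$)
$\left(x{\left(223,32 \right)} + 25823\right) \left(-32464 - 30114\right) = \left(\left(-3 - 96\right) + 25823\right) \left(-32464 - 30114\right) = \left(\left(-3 - 96\right) + 25823\right) \left(-62578\right) = \left(-99 + 25823\right) \left(-62578\right) = 25724 \left(-62578\right) = -1609756472$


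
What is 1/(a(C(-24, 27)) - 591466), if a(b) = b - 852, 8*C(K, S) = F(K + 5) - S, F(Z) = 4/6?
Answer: -24/14215711 ≈ -1.6883e-6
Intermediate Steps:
F(Z) = 2/3 (F(Z) = 4*(1/6) = 2/3)
C(K, S) = 1/12 - S/8 (C(K, S) = (2/3 - S)/8 = 1/12 - S/8)
a(b) = -852 + b
1/(a(C(-24, 27)) - 591466) = 1/((-852 + (1/12 - 1/8*27)) - 591466) = 1/((-852 + (1/12 - 27/8)) - 591466) = 1/((-852 - 79/24) - 591466) = 1/(-20527/24 - 591466) = 1/(-14215711/24) = -24/14215711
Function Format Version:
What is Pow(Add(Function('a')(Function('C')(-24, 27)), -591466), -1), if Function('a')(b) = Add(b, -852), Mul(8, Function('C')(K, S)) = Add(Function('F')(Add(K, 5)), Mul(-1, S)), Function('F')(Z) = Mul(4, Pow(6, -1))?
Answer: Rational(-24, 14215711) ≈ -1.6883e-6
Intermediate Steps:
Function('F')(Z) = Rational(2, 3) (Function('F')(Z) = Mul(4, Rational(1, 6)) = Rational(2, 3))
Function('C')(K, S) = Add(Rational(1, 12), Mul(Rational(-1, 8), S)) (Function('C')(K, S) = Mul(Rational(1, 8), Add(Rational(2, 3), Mul(-1, S))) = Add(Rational(1, 12), Mul(Rational(-1, 8), S)))
Function('a')(b) = Add(-852, b)
Pow(Add(Function('a')(Function('C')(-24, 27)), -591466), -1) = Pow(Add(Add(-852, Add(Rational(1, 12), Mul(Rational(-1, 8), 27))), -591466), -1) = Pow(Add(Add(-852, Add(Rational(1, 12), Rational(-27, 8))), -591466), -1) = Pow(Add(Add(-852, Rational(-79, 24)), -591466), -1) = Pow(Add(Rational(-20527, 24), -591466), -1) = Pow(Rational(-14215711, 24), -1) = Rational(-24, 14215711)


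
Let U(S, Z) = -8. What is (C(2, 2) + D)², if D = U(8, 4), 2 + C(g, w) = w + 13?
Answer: 25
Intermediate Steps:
C(g, w) = 11 + w (C(g, w) = -2 + (w + 13) = -2 + (13 + w) = 11 + w)
D = -8
(C(2, 2) + D)² = ((11 + 2) - 8)² = (13 - 8)² = 5² = 25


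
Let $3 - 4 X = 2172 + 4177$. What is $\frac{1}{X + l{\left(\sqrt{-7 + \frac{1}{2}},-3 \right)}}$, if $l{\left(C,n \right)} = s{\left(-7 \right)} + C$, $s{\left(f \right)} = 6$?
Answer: $- \frac{6322}{9991947} - \frac{2 i \sqrt{26}}{9991947} \approx -0.00063271 - 1.0206 \cdot 10^{-6} i$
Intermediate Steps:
$X = - \frac{3173}{2}$ ($X = \frac{3}{4} - \frac{2172 + 4177}{4} = \frac{3}{4} - \frac{6349}{4} = - \frac{3173}{2} \approx -1586.5$)
$l{\left(C,n \right)} = 6 + C$
$\frac{1}{X + l{\left(\sqrt{-7 + \frac{1}{2}},-3 \right)}} = \frac{1}{- \frac{3173}{2} + \left(6 + \sqrt{-7 + \frac{1}{2}}\right)} = \frac{1}{- \frac{3173}{2} + \left(6 + \sqrt{- \frac{13}{2}}\right)} = \frac{1}{- \frac{3173}{2} + \left(6 + \frac{i \sqrt{26}}{2}\right)} = \frac{1}{- \frac{3161}{2} + \frac{i \sqrt{26}}{2}}$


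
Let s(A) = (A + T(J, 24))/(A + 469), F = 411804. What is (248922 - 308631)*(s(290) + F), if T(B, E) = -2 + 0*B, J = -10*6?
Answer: -6220872206172/253 ≈ -2.4588e+10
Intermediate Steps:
J = -60
T(B, E) = -2 (T(B, E) = -2 + 0 = -2)
s(A) = (-2 + A)/(469 + A) (s(A) = (A - 2)/(A + 469) = (-2 + A)/(469 + A))
(248922 - 308631)*(s(290) + F) = (248922 - 308631)*((-2 + 290)/(469 + 290) + 411804) = -59709*(288/759 + 411804) = -59709*((1/759)*288 + 411804) = -59709*(96/253 + 411804) = -59709*104186508/253 = -6220872206172/253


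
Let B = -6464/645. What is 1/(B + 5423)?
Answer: 645/3491371 ≈ 0.00018474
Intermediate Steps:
B = -6464/645 (B = -6464*1/645 = -6464/645 ≈ -10.022)
1/(B + 5423) = 1/(-6464/645 + 5423) = 1/(3491371/645) = 645/3491371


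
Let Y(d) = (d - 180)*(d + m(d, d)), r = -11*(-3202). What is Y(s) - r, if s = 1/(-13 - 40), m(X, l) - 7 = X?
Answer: -102459227/2809 ≈ -36475.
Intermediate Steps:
m(X, l) = 7 + X
r = 35222
s = -1/53 (s = 1/(-53) = -1/53 ≈ -0.018868)
Y(d) = (-180 + d)*(7 + 2*d) (Y(d) = (d - 180)*(d + (7 + d)) = (-180 + d)*(7 + 2*d))
Y(s) - r = (-1260 - 353*(-1/53) + 2*(-1/53)**2) - 1*35222 = (-1260 + 353/53 + 2*(1/2809)) - 35222 = (-1260 + 353/53 + 2/2809) - 35222 = -3520629/2809 - 35222 = -102459227/2809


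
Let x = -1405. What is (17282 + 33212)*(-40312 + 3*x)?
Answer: -2248346338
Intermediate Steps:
(17282 + 33212)*(-40312 + 3*x) = (17282 + 33212)*(-40312 + 3*(-1405)) = 50494*(-40312 - 4215) = 50494*(-44527) = -2248346338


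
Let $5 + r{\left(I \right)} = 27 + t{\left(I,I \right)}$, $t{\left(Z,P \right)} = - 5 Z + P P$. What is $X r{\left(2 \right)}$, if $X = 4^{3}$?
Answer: $1024$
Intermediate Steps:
$t{\left(Z,P \right)} = P^{2} - 5 Z$ ($t{\left(Z,P \right)} = - 5 Z + P^{2} = P^{2} - 5 Z$)
$X = 64$
$r{\left(I \right)} = 22 + I^{2} - 5 I$ ($r{\left(I \right)} = -5 + \left(27 + \left(I^{2} - 5 I\right)\right) = -5 + \left(27 + I^{2} - 5 I\right) = 22 + I^{2} - 5 I$)
$X r{\left(2 \right)} = 64 \left(22 + 2^{2} - 10\right) = 64 \left(22 + 4 - 10\right) = 64 \cdot 16 = 1024$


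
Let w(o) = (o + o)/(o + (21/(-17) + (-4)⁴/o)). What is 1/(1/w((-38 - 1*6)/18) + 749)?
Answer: 8228/6345221 ≈ 0.0012967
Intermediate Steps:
w(o) = 2*o/(-21/17 + o + 256/o) (w(o) = (2*o)/(o + (21*(-1/17) + 256/o)) = (2*o)/(o + (-21/17 + 256/o)) = (2*o)/(-21/17 + o + 256/o) = 2*o/(-21/17 + o + 256/o))
1/(1/w((-38 - 1*6)/18) + 749) = 1/(1/(34*((-38 - 1*6)/18)²/(4352 - 21*(-38 - 1*6)/18 + 17*((-38 - 1*6)/18)²)) + 749) = 1/(1/(34*((-38 - 6)*(1/18))²/(4352 - 21*(-38 - 6)/18 + 17*((-38 - 6)*(1/18))²)) + 749) = 1/(1/(34*(-44*1/18)²/(4352 - (-924)/18 + 17*(-44*1/18)²)) + 749) = 1/(1/(34*(-22/9)²/(4352 - 21*(-22/9) + 17*(-22/9)²)) + 749) = 1/(1/(34*(484/81)/(4352 + 154/3 + 17*(484/81))) + 749) = 1/(1/(34*(484/81)/(4352 + 154/3 + 8228/81)) + 749) = 1/(1/(34*(484/81)/(364898/81)) + 749) = 1/(1/(34*(484/81)*(81/364898)) + 749) = 1/(1/(8228/182449) + 749) = 1/(182449/8228 + 749) = 1/(6345221/8228) = 8228/6345221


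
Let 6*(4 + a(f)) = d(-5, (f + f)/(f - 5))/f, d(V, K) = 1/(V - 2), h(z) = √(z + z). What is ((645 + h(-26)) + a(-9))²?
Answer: 58701375433/142884 + 484598*I*√13/189 ≈ 4.1083e+5 + 9244.7*I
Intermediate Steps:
h(z) = √2*√z (h(z) = √(2*z) = √2*√z)
d(V, K) = 1/(-2 + V)
a(f) = -4 - 1/(42*f) (a(f) = -4 + (1/((-2 - 5)*f))/6 = -4 + (1/((-7)*f))/6 = -4 + (-1/(7*f))/6 = -4 - 1/(42*f))
((645 + h(-26)) + a(-9))² = ((645 + √2*√(-26)) + (-4 - 1/42/(-9)))² = ((645 + √2*(I*√26)) + (-4 - 1/42*(-⅑)))² = ((645 + 2*I*√13) + (-4 + 1/378))² = ((645 + 2*I*√13) - 1511/378)² = (242299/378 + 2*I*√13)²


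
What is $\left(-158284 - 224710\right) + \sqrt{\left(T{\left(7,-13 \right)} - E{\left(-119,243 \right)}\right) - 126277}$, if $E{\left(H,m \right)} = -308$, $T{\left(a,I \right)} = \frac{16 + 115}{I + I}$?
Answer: $-382994 + \frac{15 i \sqrt{378482}}{26} \approx -3.8299 \cdot 10^{5} + 354.93 i$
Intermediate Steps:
$T{\left(a,I \right)} = \frac{131}{2 I}$
$\left(-158284 - 224710\right) + \sqrt{\left(T{\left(7,-13 \right)} - E{\left(-119,243 \right)}\right) - 126277} = \left(-158284 - 224710\right) + \sqrt{\left(\frac{131}{2 \left(-13\right)} - -308\right) - 126277} = -382994 + \sqrt{\left(\frac{131}{2} \left(- \frac{1}{13}\right) + 308\right) - 126277} = -382994 + \sqrt{\left(- \frac{131}{26} + 308\right) - 126277} = -382994 + \sqrt{\frac{7877}{26} - 126277} = -382994 + \sqrt{- \frac{3275325}{26}} = -382994 + \frac{15 i \sqrt{378482}}{26}$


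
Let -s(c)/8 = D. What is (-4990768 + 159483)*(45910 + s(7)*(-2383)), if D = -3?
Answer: 54506557370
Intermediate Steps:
s(c) = 24 (s(c) = -8*(-3) = 24)
(-4990768 + 159483)*(45910 + s(7)*(-2383)) = (-4990768 + 159483)*(45910 + 24*(-2383)) = -4831285*(45910 - 57192) = -4831285*(-11282) = 54506557370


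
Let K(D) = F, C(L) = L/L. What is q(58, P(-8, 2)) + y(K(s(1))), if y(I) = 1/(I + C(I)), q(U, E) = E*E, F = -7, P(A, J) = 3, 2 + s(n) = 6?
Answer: 53/6 ≈ 8.8333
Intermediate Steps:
s(n) = 4 (s(n) = -2 + 6 = 4)
C(L) = 1
K(D) = -7
q(U, E) = E**2
y(I) = 1/(1 + I) (y(I) = 1/(I + 1) = 1/(1 + I))
q(58, P(-8, 2)) + y(K(s(1))) = 3**2 + 1/(1 - 7) = 9 + 1/(-6) = 9 - 1/6 = 53/6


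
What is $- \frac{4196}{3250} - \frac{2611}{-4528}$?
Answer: $- \frac{5256869}{7358000} \approx -0.71444$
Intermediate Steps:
$- \frac{4196}{3250} - \frac{2611}{-4528} = \left(-4196\right) \frac{1}{3250} - - \frac{2611}{4528} = - \frac{2098}{1625} + \frac{2611}{4528} = - \frac{5256869}{7358000}$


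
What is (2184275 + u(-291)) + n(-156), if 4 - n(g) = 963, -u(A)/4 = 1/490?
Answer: 534912418/245 ≈ 2.1833e+6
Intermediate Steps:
u(A) = -2/245 (u(A) = -4/490 = -4*1/490 = -2/245)
n(g) = -959 (n(g) = 4 - 1*963 = 4 - 963 = -959)
(2184275 + u(-291)) + n(-156) = (2184275 - 2/245) - 959 = 535147373/245 - 959 = 534912418/245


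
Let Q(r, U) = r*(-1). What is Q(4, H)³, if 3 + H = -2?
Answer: -64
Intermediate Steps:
H = -5 (H = -3 - 2 = -5)
Q(r, U) = -r
Q(4, H)³ = (-1*4)³ = (-4)³ = -64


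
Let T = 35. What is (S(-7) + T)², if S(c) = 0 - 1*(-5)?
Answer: 1600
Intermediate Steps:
S(c) = 5 (S(c) = 0 + 5 = 5)
(S(-7) + T)² = (5 + 35)² = 40² = 1600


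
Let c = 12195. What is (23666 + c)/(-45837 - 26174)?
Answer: -35861/72011 ≈ -0.49799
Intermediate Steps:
(23666 + c)/(-45837 - 26174) = (23666 + 12195)/(-45837 - 26174) = 35861/(-72011) = 35861*(-1/72011) = -35861/72011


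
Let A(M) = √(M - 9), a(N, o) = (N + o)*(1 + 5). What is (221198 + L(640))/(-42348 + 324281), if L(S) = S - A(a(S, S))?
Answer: 221838/281933 - √7671/281933 ≈ 0.78654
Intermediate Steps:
a(N, o) = 6*N + 6*o (a(N, o) = (N + o)*6 = 6*N + 6*o)
A(M) = √(-9 + M)
L(S) = S - √(-9 + 12*S) (L(S) = S - √(-9 + (6*S + 6*S)) = S - √(-9 + 12*S))
(221198 + L(640))/(-42348 + 324281) = (221198 + (640 - √(-9 + 12*640)))/(-42348 + 324281) = (221198 + (640 - √(-9 + 7680)))/281933 = (221198 + (640 - √7671))*(1/281933) = (221838 - √7671)*(1/281933) = 221838/281933 - √7671/281933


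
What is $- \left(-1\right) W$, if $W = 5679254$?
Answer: $5679254$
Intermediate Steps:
$- \left(-1\right) W = - \left(-1\right) 5679254 = \left(-1\right) \left(-5679254\right) = 5679254$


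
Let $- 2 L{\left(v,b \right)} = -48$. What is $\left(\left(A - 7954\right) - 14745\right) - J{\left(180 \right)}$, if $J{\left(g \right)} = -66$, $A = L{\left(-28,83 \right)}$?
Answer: $-22609$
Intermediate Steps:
$L{\left(v,b \right)} = 24$ ($L{\left(v,b \right)} = \left(- \frac{1}{2}\right) \left(-48\right) = 24$)
$A = 24$
$\left(\left(A - 7954\right) - 14745\right) - J{\left(180 \right)} = \left(\left(24 - 7954\right) - 14745\right) - -66 = \left(-7930 - 14745\right) + 66 = -22675 + 66 = -22609$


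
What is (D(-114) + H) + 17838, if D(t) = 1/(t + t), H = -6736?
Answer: 2531255/228 ≈ 11102.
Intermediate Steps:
D(t) = 1/(2*t)
(D(-114) + H) + 17838 = ((½)/(-114) - 6736) + 17838 = ((½)*(-1/114) - 6736) + 17838 = (-1/228 - 6736) + 17838 = -1535809/228 + 17838 = 2531255/228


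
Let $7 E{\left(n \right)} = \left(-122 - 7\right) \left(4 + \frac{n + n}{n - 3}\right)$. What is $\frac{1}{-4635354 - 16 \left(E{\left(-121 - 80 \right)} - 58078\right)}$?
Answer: $- \frac{17}{62973874} \approx -2.6995 \cdot 10^{-7}$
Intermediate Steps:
$E{\left(n \right)} = - \frac{516}{7} - \frac{258 n}{7 \left(-3 + n\right)}$ ($E{\left(n \right)} = \frac{\left(-122 - 7\right) \left(4 + \frac{n + n}{n - 3}\right)}{7} = \frac{\left(-129\right) \left(4 + \frac{2 n}{-3 + n}\right)}{7} = \frac{-516 - \frac{258 n}{-3 + n}}{7} = - \frac{516}{7} - \frac{258 n}{7 \left(-3 + n\right)}$)
$\frac{1}{-4635354 - 16 \left(E{\left(-121 - 80 \right)} - 58078\right)} = \frac{1}{-4635354 - 16 \left(\frac{774 \left(2 - \left(-121 - 80\right)\right)}{7 \left(-3 - 201\right)} - 58078\right)} = \frac{1}{-4635354 - 16 \left(\frac{774 \left(2 - -201\right)}{7 \left(-3 - 201\right)} - 58078\right)} = \frac{1}{-4635354 - 16 \left(\frac{774 \left(2 + 201\right)}{7 \left(-204\right)} - 58078\right)} = \frac{1}{-4635354 - 16 \left(\frac{774}{7} \left(- \frac{1}{204}\right) 203 - 58078\right)} = \frac{1}{-4635354 - 16 \left(- \frac{3741}{34} - 58078\right)} = \frac{1}{-4635354 - - \frac{15827144}{17}} = \frac{1}{-4635354 + \frac{15827144}{17}} = \frac{1}{- \frac{62973874}{17}} = - \frac{17}{62973874}$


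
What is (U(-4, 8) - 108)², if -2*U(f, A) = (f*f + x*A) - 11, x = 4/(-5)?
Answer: 1151329/100 ≈ 11513.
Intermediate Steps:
x = -⅘ (x = 4*(-⅕) = -⅘ ≈ -0.80000)
U(f, A) = 11/2 - f²/2 + 2*A/5 (U(f, A) = -((f*f - 4*A/5) - 11)/2 = -((f² - 4*A/5) - 11)/2 = -(-11 + f² - 4*A/5)/2 = 11/2 - f²/2 + 2*A/5)
(U(-4, 8) - 108)² = ((11/2 - ½*(-4)² + (⅖)*8) - 108)² = ((11/2 - ½*16 + 16/5) - 108)² = ((11/2 - 8 + 16/5) - 108)² = (7/10 - 108)² = (-1073/10)² = 1151329/100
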